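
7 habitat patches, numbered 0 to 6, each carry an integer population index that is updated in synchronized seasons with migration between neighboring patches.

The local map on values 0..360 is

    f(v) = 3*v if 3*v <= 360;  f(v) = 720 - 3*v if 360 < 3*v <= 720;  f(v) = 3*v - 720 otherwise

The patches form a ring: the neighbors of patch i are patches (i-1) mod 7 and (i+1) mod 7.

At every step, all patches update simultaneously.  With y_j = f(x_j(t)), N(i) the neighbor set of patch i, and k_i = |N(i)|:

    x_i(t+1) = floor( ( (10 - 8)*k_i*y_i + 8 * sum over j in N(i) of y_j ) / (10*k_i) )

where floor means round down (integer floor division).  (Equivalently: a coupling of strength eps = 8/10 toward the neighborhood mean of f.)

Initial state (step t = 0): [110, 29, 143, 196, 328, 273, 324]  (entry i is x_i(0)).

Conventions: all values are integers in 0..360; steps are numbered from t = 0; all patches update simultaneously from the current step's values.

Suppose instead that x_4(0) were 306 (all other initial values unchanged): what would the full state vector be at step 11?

Answer: [169, 108, 45, 153, 156, 277, 214]
Key observation: This trace re-runs the system from the modified initial state.

Derivation:
t=0: [110, 29, 143, 196, 306, 273, 324]
t=1: [201, 265, 145, 222, 132, 199, 222]
t=2: [75, 175, 108, 254, 135, 175, 106]
t=3: [250, 258, 159, 264, 157, 292, 231]
t=4: [38, 120, 99, 211, 141, 141, 79]
t=5: [261, 236, 238, 255, 213, 273, 211]
t=6: [52, 30, 24, 43, 73, 87, 82]
t=7: [165, 109, 102, 142, 199, 238, 216]
t=8: [204, 277, 309, 230, 144, 79, 106]
t=9: [193, 148, 97, 204, 164, 289, 201]
t=10: [185, 228, 211, 229, 147, 167, 138]
t=11: [169, 108, 45, 153, 156, 277, 214]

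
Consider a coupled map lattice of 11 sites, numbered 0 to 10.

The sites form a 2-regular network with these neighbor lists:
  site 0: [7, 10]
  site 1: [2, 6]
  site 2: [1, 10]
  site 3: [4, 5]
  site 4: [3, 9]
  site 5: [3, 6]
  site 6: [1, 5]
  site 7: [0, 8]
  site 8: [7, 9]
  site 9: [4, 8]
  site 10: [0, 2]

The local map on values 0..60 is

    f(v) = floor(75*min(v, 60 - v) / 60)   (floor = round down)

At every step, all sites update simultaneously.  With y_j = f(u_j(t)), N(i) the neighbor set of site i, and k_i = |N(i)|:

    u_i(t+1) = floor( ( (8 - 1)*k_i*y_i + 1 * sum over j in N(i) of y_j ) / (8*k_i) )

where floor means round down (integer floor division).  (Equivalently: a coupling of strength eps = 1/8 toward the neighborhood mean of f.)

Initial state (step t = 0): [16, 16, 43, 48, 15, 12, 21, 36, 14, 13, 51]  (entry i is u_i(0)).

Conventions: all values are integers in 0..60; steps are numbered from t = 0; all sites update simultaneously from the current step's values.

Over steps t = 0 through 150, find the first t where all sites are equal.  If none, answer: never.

Answer: never
Key observation: The state at step 12 reappears at step 24 — the system is in a cycle of period 12 from step 12 on.  No step 0..24 is synchronized, and the cycle repeats forever, so no step up to 150 (or ever) has all sites equal.

Derivation:
t=0: [16, 16, 43, 48, 15, 12, 21, 36, 14, 13, 51]  (not all equal)
t=1: [20, 20, 20, 15, 17, 15, 24, 28, 17, 16, 12]  (not all equal)
t=2: [25, 25, 24, 18, 20, 18, 28, 33, 21, 20, 16]  (not all equal)
t=3: [30, 31, 29, 22, 24, 22, 33, 32, 26, 25, 21]  (not all equal)
t=4: [36, 35, 35, 27, 29, 27, 32, 34, 32, 31, 27]  (not all equal)
t=5: [30, 31, 31, 33, 35, 33, 34, 32, 34, 35, 32]  (not all equal)
t=6: [36, 35, 35, 32, 31, 32, 32, 34, 32, 31, 35]  (not all equal)
t=7: [30, 31, 31, 35, 35, 35, 34, 32, 34, 35, 30]  (not all equal)
t=8: [36, 35, 36, 31, 31, 31, 32, 34, 32, 31, 36]  (not all equal)
t=9: [30, 31, 30, 36, 36, 35, 34, 32, 34, 35, 30]  (not all equal)
t=10: [36, 35, 36, 30, 30, 31, 32, 34, 32, 31, 37]  (not all equal)
t=11: [30, 31, 29, 36, 36, 36, 34, 32, 34, 36, 28]  (not all equal)
t=12: [36, 35, 35, 30, 30, 30, 32, 34, 32, 30, 35]  (not all equal)
t=13: [30, 31, 31, 37, 37, 36, 34, 32, 34, 36, 30]  (not all equal)
t=14: [36, 35, 36, 28, 28, 30, 32, 34, 32, 30, 36]  (not all equal)
t=15: [30, 31, 30, 35, 35, 36, 34, 32, 34, 36, 30]  (not all equal)
t=16: [36, 35, 36, 30, 30, 30, 32, 34, 32, 30, 37]  (not all equal)
t=17: [30, 31, 29, 37, 37, 36, 34, 32, 34, 36, 28]  (not all equal)
t=18: [36, 35, 35, 28, 28, 30, 32, 34, 32, 30, 35]  (not all equal)
t=19: [30, 31, 31, 35, 35, 36, 34, 32, 34, 36, 30]  (not all equal)
t=20: [36, 35, 36, 30, 30, 30, 32, 34, 32, 30, 36]  (not all equal)
t=21: [30, 31, 30, 37, 37, 36, 34, 32, 34, 36, 30]  (not all equal)
t=22: [36, 35, 36, 28, 28, 30, 32, 34, 32, 30, 37]  (not all equal)
t=23: [30, 31, 29, 35, 35, 36, 34, 32, 34, 36, 28]  (not all equal)
t=24: [36, 35, 35, 30, 30, 30, 32, 34, 32, 30, 35]  (not all equal)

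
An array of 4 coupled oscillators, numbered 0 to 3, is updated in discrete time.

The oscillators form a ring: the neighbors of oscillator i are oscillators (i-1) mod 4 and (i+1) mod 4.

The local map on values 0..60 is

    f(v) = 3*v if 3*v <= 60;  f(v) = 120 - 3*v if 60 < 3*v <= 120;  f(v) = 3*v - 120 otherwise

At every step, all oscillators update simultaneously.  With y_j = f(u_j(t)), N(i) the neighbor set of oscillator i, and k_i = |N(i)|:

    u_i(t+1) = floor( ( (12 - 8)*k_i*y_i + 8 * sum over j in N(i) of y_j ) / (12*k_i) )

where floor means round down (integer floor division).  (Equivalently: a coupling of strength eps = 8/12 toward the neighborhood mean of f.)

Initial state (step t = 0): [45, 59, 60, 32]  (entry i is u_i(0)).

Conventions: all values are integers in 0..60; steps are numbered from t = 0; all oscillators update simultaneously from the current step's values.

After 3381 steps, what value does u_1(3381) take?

Answer: u_1(3381) = 20
Key observation: The state at step 3, [56, 56, 55, 55], reappears at step 7: the system is in a cycle of period 4 from step 3 on.  Therefore the state at step 3381 equals the state at step 3 + ((3381 - 3) mod 4) = 5, which is [20, 20, 19, 19].

Derivation:
t=0: [45, 59, 60, 32]
t=1: [32, 44, 47, 33]
t=2: [19, 19, 18, 22]
t=3: [56, 56, 55, 55]
t=4: [47, 47, 46, 46]
t=5: [20, 20, 19, 19]
t=6: [59, 59, 58, 58]
t=7: [56, 56, 55, 55]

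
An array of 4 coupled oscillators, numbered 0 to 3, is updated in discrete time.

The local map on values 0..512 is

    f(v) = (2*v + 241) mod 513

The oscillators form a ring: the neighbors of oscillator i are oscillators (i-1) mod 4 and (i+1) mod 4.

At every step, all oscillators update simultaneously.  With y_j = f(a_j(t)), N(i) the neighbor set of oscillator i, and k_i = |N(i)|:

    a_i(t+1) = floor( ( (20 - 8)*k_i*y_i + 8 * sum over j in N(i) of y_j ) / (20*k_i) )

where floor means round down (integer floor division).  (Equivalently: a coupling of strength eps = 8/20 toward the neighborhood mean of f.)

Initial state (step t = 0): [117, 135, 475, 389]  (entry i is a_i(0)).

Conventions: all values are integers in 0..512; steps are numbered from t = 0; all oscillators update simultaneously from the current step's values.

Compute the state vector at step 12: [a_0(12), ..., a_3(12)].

Simulating step by step:
t=0: [117, 135, 475, 389]
t=1: [488, 434, 302, 431]
t=2: [146, 154, 231, 150]
t=3: [24, 63, 126, 58]
t=4: [318, 376, 440, 370]
t=5: [408, 379, 246, 372]
t=6: [210, 341, 323, 333]
t=7: [249, 350, 385, 340]
t=8: [302, 401, 466, 389]
t=9: [303, 106, 192, 399]
t=10: [293, 361, 160, 97]
t=11: [365, 342, 205, 333]
t=12: [436, 366, 244, 355]

Answer: [436, 366, 244, 355]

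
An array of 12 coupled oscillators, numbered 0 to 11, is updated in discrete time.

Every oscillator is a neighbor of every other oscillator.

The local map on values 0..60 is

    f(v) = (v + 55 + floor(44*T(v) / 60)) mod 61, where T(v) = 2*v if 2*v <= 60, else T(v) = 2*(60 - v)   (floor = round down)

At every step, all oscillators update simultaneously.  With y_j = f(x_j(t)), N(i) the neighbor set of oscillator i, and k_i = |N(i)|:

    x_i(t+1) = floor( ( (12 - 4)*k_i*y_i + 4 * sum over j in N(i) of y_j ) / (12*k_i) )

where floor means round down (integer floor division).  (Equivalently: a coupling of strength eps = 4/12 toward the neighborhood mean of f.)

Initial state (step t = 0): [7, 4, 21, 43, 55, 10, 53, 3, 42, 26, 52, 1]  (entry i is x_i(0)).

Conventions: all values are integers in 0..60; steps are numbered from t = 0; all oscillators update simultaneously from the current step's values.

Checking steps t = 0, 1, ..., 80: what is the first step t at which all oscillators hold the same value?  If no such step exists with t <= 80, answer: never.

Simulating step by step:
t=0: [7, 4, 21, 43, 55, 10, 53, 3, 42, 26, 52, 1]  (not all equal)
t=1: [18, 12, 39, 11, 46, 22, 47, 11, 11, 47, 47, 47]  (not all equal)
t=2: [38, 29, 15, 27, 52, 44, 52, 27, 27, 52, 52, 52]  (not all equal)
t=3: [17, 17, 34, 53, 51, 15, 51, 53, 53, 51, 51, 51]  (not all equal)
t=4: [39, 39, 20, 53, 54, 36, 54, 53, 53, 54, 54, 54]  (not all equal)
t=5: [16, 16, 42, 51, 50, 17, 50, 51, 51, 50, 50, 50]  (not all equal)
t=6: [38, 38, 17, 54, 54, 39, 54, 54, 54, 54, 54, 54]  (not all equal)
t=7: [16, 16, 37, 50, 50, 16, 50, 50, 50, 50, 50, 50]  (not all equal)
t=8: [38, 38, 19, 54, 54, 38, 54, 54, 54, 54, 54, 54]  (not all equal)
t=9: [16, 16, 40, 50, 50, 16, 50, 50, 50, 50, 50, 50]  (not all equal)
t=10: [38, 38, 18, 54, 54, 38, 54, 54, 54, 54, 54, 54]  (not all equal)
t=11: [16, 16, 39, 50, 50, 16, 50, 50, 50, 50, 50, 50]  (not all equal)
t=12: [38, 38, 18, 54, 54, 38, 54, 54, 54, 54, 54, 54]  (not all equal)

Answer: never
Key observation: The state at step 10 reappears at step 12 — the system is in a cycle of period 2 from step 10 on.  No step 0..12 is synchronized, and the cycle repeats forever, so no step up to 80 (or ever) has all oscillators equal.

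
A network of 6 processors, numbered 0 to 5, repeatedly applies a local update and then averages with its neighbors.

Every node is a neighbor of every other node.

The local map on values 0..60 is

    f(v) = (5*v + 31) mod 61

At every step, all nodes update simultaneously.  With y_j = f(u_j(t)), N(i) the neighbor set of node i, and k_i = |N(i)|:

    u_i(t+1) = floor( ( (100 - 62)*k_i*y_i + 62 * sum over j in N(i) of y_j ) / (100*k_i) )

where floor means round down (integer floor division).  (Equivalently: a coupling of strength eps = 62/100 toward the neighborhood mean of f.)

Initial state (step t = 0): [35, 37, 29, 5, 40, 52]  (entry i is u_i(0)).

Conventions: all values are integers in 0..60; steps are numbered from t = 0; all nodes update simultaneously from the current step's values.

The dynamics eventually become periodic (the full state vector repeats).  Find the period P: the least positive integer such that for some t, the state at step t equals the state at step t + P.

Answer: 15
Key observation: The state at step 18, [49, 49, 49, 49, 39, 39], reappears at step 33 — and no state repeats earlier — so the cycle the system enters has period 15.

Derivation:
t=0: [35, 37, 29, 5, 40, 52]
t=1: [38, 40, 46, 46, 44, 44]
t=2: [26, 28, 20, 20, 18, 18]
t=3: [38, 40, 30, 30, 43, 43]
t=4: [35, 38, 40, 40, 26, 26]
t=5: [35, 38, 41, 41, 39, 39]
t=6: [37, 41, 44, 44, 42, 42]
t=7: [35, 40, 28, 28, 41, 41]
t=8: [39, 46, 46, 46, 47, 47]
t=9: [28, 21, 21, 21, 22, 22]
t=10: [28, 19, 19, 19, 20, 20]
t=11: [22, 10, 10, 10, 12, 12]
t=12: [22, 22, 22, 22, 24, 24]
t=13: [21, 21, 21, 21, 24, 24]
t=14: [17, 17, 17, 17, 21, 21]
t=15: [44, 44, 44, 44, 34, 34]
t=16: [9, 9, 9, 9, 12, 12]
t=17: [18, 18, 18, 18, 22, 22]
t=18: [49, 49, 49, 49, 39, 39]
t=19: [34, 34, 34, 34, 37, 37]
t=20: [21, 21, 21, 21, 25, 25]
t=21: [18, 18, 18, 18, 24, 24]
t=22: [52, 52, 52, 52, 44, 44]
t=23: [37, 37, 37, 37, 26, 26]
t=24: [34, 34, 34, 34, 36, 36]
t=25: [20, 20, 20, 20, 23, 23]
t=26: [12, 12, 12, 12, 16, 16]
t=27: [34, 34, 34, 34, 40, 40]
t=28: [25, 25, 25, 25, 33, 33]
t=29: [28, 28, 28, 28, 23, 23]
t=30: [42, 42, 42, 42, 36, 36]
t=31: [50, 50, 50, 50, 42, 42]
t=32: [42, 42, 42, 42, 47, 47]
t=33: [49, 49, 49, 49, 39, 39]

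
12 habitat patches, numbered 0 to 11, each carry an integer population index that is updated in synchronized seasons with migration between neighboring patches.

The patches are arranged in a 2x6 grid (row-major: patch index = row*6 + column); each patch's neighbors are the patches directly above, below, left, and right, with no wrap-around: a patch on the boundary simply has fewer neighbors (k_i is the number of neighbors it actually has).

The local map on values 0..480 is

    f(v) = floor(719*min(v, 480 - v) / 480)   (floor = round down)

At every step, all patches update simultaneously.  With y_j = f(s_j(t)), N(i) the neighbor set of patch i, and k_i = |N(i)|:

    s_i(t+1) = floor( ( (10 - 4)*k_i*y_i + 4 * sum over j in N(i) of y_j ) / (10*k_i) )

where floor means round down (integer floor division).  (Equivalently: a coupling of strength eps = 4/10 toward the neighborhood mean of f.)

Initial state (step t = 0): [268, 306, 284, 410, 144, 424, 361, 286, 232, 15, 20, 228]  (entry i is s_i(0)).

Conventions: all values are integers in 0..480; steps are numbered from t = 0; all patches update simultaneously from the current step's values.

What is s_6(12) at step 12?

Answer: s_6(12) = 348

Derivation:
t=0: [268, 306, 284, 410, 144, 424, 361, 286, 232, 15, 20, 228]
t=1: [277, 276, 270, 133, 157, 161, 228, 278, 288, 77, 94, 227]
t=2: [311, 305, 293, 207, 218, 259, 325, 305, 269, 152, 176, 280]
t=3: [250, 263, 286, 297, 316, 323, 242, 265, 292, 254, 271, 298]
t=4: [342, 322, 291, 280, 256, 244, 346, 321, 295, 318, 301, 272]
t=5: [210, 238, 278, 294, 323, 341, 208, 237, 267, 257, 279, 310]
t=6: [321, 343, 308, 282, 245, 222, 320, 344, 323, 320, 290, 254]
t=7: [231, 216, 252, 290, 332, 337, 231, 212, 234, 252, 294, 326]
t=8: [341, 327, 332, 290, 236, 218, 340, 326, 343, 326, 272, 236]
t=9: [212, 225, 228, 277, 334, 336, 213, 223, 213, 244, 311, 339]
t=10: [321, 334, 332, 304, 233, 214, 321, 330, 328, 328, 256, 220]
t=11: [234, 221, 227, 264, 331, 327, 235, 225, 225, 246, 321, 328]
t=12: [346, 335, 336, 315, 239, 227, 348, 338, 339, 329, 249, 229]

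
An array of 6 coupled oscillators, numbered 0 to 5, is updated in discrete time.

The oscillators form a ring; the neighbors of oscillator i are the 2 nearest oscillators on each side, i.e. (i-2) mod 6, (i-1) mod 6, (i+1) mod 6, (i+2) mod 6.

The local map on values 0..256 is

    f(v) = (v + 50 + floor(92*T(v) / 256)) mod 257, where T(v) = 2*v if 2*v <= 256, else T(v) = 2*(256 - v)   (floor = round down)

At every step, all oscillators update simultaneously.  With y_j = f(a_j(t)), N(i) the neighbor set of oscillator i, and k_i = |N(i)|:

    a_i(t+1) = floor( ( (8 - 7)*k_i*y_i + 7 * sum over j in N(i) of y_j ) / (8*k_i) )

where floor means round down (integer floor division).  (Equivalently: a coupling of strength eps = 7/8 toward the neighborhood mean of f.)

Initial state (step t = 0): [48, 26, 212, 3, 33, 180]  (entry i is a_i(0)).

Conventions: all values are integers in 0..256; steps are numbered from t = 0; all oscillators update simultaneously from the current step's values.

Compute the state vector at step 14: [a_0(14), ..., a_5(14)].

Answer: [20, 20, 20, 20, 20, 20]

Derivation:
t=0: [48, 26, 212, 3, 33, 180]
t=1: [74, 66, 89, 64, 67, 88]
t=2: [182, 182, 170, 179, 182, 170]
t=3: [26, 26, 27, 26, 26, 27]
t=4: [94, 94, 94, 94, 94, 94]
t=5: [211, 211, 211, 211, 211, 211]
t=6: [36, 36, 36, 36, 36, 36]
t=7: [111, 111, 111, 111, 111, 111]
t=8: [240, 240, 240, 240, 240, 240]
t=9: [44, 44, 44, 44, 44, 44]
t=10: [125, 125, 125, 125, 125, 125]
t=11: [7, 7, 7, 7, 7, 7]
t=12: [62, 62, 62, 62, 62, 62]
t=13: [156, 156, 156, 156, 156, 156]
t=14: [20, 20, 20, 20, 20, 20]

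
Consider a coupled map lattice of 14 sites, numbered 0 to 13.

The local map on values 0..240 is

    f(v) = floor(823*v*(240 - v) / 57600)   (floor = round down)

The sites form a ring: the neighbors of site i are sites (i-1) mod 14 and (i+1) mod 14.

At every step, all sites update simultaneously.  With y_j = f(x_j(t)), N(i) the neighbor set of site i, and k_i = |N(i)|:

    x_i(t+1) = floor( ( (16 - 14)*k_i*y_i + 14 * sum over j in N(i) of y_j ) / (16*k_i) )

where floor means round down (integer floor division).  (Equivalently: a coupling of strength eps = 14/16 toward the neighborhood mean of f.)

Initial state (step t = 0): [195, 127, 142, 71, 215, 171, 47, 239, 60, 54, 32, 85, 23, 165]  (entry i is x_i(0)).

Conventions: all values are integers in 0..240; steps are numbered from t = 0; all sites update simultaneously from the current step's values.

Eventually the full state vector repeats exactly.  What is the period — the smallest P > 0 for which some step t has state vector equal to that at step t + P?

Simulating step by step:
t=0: [195, 127, 142, 71, 215, 171, 47, 239, 60, 54, 32, 85, 23, 165]
t=1: [182, 166, 189, 141, 157, 110, 90, 124, 83, 126, 156, 96, 168, 107]
t=2: [184, 147, 180, 166, 199, 190, 202, 191, 202, 188, 199, 181, 196, 166]
t=3: [180, 156, 181, 140, 150, 115, 130, 112, 132, 115, 141, 123, 158, 140]
t=4: [188, 157, 188, 175, 201, 198, 204, 203, 204, 201, 204, 193, 200, 173]
t=5: [170, 144, 169, 130, 136, 109, 111, 104, 108, 105, 118, 111, 142, 131]
t=6: [196, 173, 196, 188, 203, 203, 203, 203, 202, 203, 203, 201, 203, 186]
t=7: [150, 128, 148, 118, 121, 107, 107, 107, 107, 107, 109, 107, 124, 118]
t=8: [202, 194, 203, 200, 204, 203, 203, 203, 203, 203, 203, 204, 204, 199]
t=9: [119, 110, 118, 106, 109, 105, 107, 107, 107, 107, 105, 105, 109, 107]
t=10: [203, 204, 203, 204, 202, 203, 202, 203, 203, 202, 202, 202, 202, 204]
t=11: [104, 106, 104, 107, 105, 108, 107, 107, 107, 108, 109, 109, 106, 107]
t=12: [202, 202, 202, 202, 202, 202, 203, 203, 203, 203, 203, 203, 203, 202]
t=13: [109, 109, 109, 109, 109, 108, 107, 107, 107, 107, 107, 107, 107, 108]
t=14: [203, 204, 204, 204, 203, 203, 203, 203, 203, 203, 203, 203, 203, 203]
t=15: [105, 105, 104, 105, 105, 107, 107, 107, 107, 107, 107, 107, 107, 107]
t=16: [202, 202, 202, 202, 202, 202, 203, 203, 203, 203, 203, 203, 203, 202]

Answer: 4
Key observation: The state at step 12, [202, 202, 202, 202, 202, 202, 203, 203, 203, 203, 203, 203, 203, 202], reappears at step 16 — and no state repeats earlier — so the cycle the system enters has period 4.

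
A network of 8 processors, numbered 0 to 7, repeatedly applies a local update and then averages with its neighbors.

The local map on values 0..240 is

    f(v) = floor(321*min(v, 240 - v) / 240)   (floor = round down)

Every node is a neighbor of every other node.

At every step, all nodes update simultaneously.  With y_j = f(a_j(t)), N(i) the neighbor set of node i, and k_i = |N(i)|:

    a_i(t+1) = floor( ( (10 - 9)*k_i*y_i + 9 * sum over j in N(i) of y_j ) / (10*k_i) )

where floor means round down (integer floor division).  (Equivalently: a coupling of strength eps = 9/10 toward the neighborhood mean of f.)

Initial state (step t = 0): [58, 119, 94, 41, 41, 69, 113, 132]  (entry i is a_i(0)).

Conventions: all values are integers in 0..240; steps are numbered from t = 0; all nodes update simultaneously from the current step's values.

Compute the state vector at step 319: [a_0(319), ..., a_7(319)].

Simulating step by step:
t=0: [58, 119, 94, 41, 41, 69, 113, 132]
t=1: [107, 105, 106, 108, 108, 107, 105, 105]
t=2: [141, 141, 141, 141, 141, 141, 141, 141]
t=3: [132, 132, 132, 132, 132, 132, 132, 132]
t=4: [144, 144, 144, 144, 144, 144, 144, 144]
t=5: [128, 128, 128, 128, 128, 128, 128, 128]
t=6: [149, 149, 149, 149, 149, 149, 149, 149]
t=7: [121, 121, 121, 121, 121, 121, 121, 121]
t=8: [159, 159, 159, 159, 159, 159, 159, 159]
t=9: [108, 108, 108, 108, 108, 108, 108, 108]
t=10: [144, 144, 144, 144, 144, 144, 144, 144]

Answer: [121, 121, 121, 121, 121, 121, 121, 121]
Key observation: The state at step 4, [144, 144, 144, 144, 144, 144, 144, 144], reappears at step 10: the system is in a cycle of period 6 from step 4 on.  Therefore the state at step 319 equals the state at step 4 + ((319 - 4) mod 6) = 7, which is [121, 121, 121, 121, 121, 121, 121, 121].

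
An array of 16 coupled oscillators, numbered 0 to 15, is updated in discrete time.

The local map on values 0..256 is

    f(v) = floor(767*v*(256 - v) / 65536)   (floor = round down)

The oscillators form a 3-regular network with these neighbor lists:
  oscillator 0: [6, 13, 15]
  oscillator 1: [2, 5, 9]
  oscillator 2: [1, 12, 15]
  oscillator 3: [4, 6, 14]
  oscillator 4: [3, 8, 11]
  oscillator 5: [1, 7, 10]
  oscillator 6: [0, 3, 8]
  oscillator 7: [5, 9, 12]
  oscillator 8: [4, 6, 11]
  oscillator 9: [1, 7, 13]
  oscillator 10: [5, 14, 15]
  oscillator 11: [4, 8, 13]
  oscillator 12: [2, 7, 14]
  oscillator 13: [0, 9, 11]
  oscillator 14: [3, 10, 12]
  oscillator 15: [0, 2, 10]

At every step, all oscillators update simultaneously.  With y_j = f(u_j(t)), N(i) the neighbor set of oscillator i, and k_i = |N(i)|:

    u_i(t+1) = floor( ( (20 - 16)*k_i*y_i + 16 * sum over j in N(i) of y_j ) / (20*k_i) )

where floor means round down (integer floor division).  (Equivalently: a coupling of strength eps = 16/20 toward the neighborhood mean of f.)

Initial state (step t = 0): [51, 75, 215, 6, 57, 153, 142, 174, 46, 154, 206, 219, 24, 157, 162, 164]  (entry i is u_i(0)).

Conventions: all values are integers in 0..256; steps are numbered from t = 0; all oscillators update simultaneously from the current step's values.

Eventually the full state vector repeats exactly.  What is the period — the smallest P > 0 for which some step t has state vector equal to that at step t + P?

Answer: 2
Key observation: The state at step 8, [181, 181, 181, 181, 181, 181, 181, 181, 181, 181, 181, 181, 181, 181, 181, 181], reappears at step 10 — and no state repeats earlier — so the cycle the system enters has period 2.

Derivation:
t=0: [51, 75, 215, 6, 57, 153, 142, 174, 46, 154, 206, 219, 24, 157, 162, 164]
t=1: [170, 156, 127, 136, 86, 155, 105, 148, 133, 171, 167, 132, 132, 142, 89, 127]
t=2: [184, 181, 188, 179, 187, 181, 184, 182, 184, 182, 180, 185, 185, 179, 182, 180]
t=3: [157, 155, 155, 155, 155, 158, 156, 156, 153, 158, 158, 155, 154, 156, 157, 155]
t=4: [182, 181, 183, 182, 183, 181, 182, 181, 182, 182, 181, 183, 182, 181, 182, 181]
t=5: [157, 157, 157, 156, 156, 158, 157, 157, 156, 157, 157, 156, 157, 156, 157, 157]
t=6: [181, 181, 181, 181, 182, 181, 181, 181, 181, 181, 181, 182, 181, 181, 181, 181]
t=7: [158, 158, 158, 157, 157, 158, 158, 158, 157, 158, 158, 157, 158, 157, 158, 158]
t=8: [181, 181, 181, 181, 181, 181, 181, 181, 181, 181, 181, 181, 181, 181, 181, 181]
t=9: [158, 158, 158, 158, 158, 158, 158, 158, 158, 158, 158, 158, 158, 158, 158, 158]
t=10: [181, 181, 181, 181, 181, 181, 181, 181, 181, 181, 181, 181, 181, 181, 181, 181]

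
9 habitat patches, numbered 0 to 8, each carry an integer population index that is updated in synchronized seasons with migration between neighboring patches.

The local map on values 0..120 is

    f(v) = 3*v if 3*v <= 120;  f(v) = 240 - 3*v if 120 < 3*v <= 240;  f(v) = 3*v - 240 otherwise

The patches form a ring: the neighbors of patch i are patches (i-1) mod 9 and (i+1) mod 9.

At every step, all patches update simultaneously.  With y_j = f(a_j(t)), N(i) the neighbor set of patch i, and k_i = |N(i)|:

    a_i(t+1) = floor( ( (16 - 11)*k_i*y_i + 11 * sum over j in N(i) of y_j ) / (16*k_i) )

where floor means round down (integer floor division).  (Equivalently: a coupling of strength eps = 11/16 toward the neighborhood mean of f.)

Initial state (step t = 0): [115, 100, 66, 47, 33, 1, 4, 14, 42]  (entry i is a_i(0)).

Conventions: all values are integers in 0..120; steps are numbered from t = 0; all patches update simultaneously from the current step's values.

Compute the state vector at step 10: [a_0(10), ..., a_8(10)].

Answer: [49, 62, 47, 60, 60, 77, 74, 56, 59]

Derivation:
t=0: [115, 100, 66, 47, 33, 1, 4, 14, 42]
t=1: [92, 69, 67, 79, 66, 39, 19, 56, 86]
t=2: [28, 36, 24, 28, 54, 70, 82, 48, 42]
t=3: [102, 87, 88, 77, 63, 38, 45, 71, 97]
t=4: [45, 37, 17, 28, 58, 89, 81, 62, 47]
t=5: [105, 88, 82, 66, 58, 32, 28, 51, 85]
t=6: [36, 35, 24, 37, 68, 81, 89, 61, 60]
t=7: [90, 94, 96, 71, 50, 22, 29, 47, 75]
t=8: [28, 39, 38, 55, 60, 81, 83, 66, 49]
t=9: [98, 104, 101, 83, 45, 24, 18, 48, 72]
t=10: [49, 62, 47, 60, 60, 77, 74, 56, 59]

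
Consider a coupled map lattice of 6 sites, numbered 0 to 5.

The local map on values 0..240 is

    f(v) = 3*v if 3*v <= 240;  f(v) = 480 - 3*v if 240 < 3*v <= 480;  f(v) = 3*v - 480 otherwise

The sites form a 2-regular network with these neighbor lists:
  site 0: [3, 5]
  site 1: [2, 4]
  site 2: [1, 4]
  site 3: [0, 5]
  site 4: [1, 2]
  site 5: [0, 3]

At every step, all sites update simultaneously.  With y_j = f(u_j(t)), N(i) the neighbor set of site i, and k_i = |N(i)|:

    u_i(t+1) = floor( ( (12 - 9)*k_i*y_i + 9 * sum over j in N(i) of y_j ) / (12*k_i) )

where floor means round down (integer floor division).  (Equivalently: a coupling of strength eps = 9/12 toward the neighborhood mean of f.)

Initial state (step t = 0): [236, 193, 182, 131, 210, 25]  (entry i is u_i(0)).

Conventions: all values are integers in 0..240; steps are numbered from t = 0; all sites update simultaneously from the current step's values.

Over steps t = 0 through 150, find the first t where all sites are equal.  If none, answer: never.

Simulating step by step:
t=0: [236, 193, 182, 131, 210, 25]  (not all equal)
t=1: [117, 105, 109, 135, 99, 136]  (not all equal)
t=2: [87, 167, 168, 94, 165, 94]  (not all equal)
t=3: [203, 19, 19, 205, 20, 205]  (not all equal)
t=4: [133, 58, 58, 132, 57, 132]  (not all equal)
t=5: [83, 172, 172, 82, 173, 82]  (not all equal)
t=6: [233, 37, 37, 232, 36, 232]  (not all equal)
t=7: [216, 109, 109, 217, 110, 217]  (not all equal)
t=8: [170, 151, 151, 169, 152, 169]  (not all equal)
t=9: [27, 25, 25, 28, 26, 28]  (not all equal)
t=10: [83, 76, 76, 82, 75, 82]  (not all equal)
t=11: [233, 226, 226, 232, 227, 232]  (not all equal)
t=12: [216, 199, 199, 217, 198, 217]  (not all equal)
t=13: [170, 115, 115, 169, 116, 169]  (not all equal)
t=14: [27, 133, 133, 28, 134, 28]  (not all equal)
t=15: [83, 79, 79, 82, 80, 82]  (not all equal)
t=16: [233, 238, 238, 232, 237, 232]  (not all equal)
t=17: [216, 232, 232, 217, 233, 217]  (not all equal)
t=18: [170, 217, 217, 169, 216, 169]  (not all equal)
t=19: [27, 169, 169, 28, 170, 28]  (not all equal)
t=20: [83, 28, 28, 82, 27, 82]  (not all equal)
t=21: [233, 82, 82, 232, 83, 232]  (not all equal)
t=22: [216, 232, 232, 217, 233, 217]  (not all equal)

Answer: never
Key observation: The state at step 17 reappears at step 22 — the system is in a cycle of period 5 from step 17 on.  No step 0..22 is synchronized, and the cycle repeats forever, so no step up to 150 (or ever) has all sites equal.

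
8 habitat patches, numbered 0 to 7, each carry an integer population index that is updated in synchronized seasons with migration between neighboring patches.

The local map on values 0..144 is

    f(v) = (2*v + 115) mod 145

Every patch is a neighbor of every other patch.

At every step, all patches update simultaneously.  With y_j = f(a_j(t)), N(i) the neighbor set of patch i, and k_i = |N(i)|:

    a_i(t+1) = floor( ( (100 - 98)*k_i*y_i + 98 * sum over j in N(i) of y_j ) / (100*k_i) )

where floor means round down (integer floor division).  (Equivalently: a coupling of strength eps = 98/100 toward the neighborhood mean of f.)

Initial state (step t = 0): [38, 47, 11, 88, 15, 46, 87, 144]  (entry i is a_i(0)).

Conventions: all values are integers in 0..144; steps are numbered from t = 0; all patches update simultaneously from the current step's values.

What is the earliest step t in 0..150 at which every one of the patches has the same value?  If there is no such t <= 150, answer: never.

Simulating step by step:
t=0: [38, 47, 11, 88, 15, 46, 87, 144]  (not all equal)
t=1: [73, 71, 62, 79, 79, 71, 62, 65]  (not all equal)
t=2: [109, 110, 112, 108, 108, 110, 112, 111]  (not all equal)
t=3: [45, 45, 44, 45, 45, 45, 44, 44]  (not all equal)
t=4: [59, 59, 59, 59, 59, 59, 59, 59]  (all equal)

Answer: 4
Key observation: Synchronization is absorbing here: once all patches are equal they stay equal, and step 4 is the first all-equal step.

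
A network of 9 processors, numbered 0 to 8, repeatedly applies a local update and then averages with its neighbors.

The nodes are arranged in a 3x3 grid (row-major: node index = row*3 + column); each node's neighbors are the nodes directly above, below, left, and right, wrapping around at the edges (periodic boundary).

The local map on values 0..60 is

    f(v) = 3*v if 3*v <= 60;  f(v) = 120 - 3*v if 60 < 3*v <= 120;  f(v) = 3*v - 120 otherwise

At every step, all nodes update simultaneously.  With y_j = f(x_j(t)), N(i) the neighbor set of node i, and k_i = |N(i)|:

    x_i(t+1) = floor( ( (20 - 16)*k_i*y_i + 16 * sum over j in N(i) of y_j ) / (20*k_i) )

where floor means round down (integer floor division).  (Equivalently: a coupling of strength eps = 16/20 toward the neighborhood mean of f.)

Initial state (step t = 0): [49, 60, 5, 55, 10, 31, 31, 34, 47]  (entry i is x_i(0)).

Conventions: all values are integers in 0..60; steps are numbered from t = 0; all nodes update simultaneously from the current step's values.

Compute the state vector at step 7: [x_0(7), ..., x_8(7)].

Simulating step by step:
t=0: [49, 60, 5, 55, 10, 31, 31, 34, 47]
t=1: [34, 30, 30, 31, 36, 27, 27, 31, 21]
t=2: [28, 23, 34, 27, 27, 33, 33, 33, 38]
t=3: [33, 33, 26, 31, 34, 24, 24, 27, 17]
t=4: [31, 28, 36, 32, 30, 37, 37, 35, 45]
t=5: [21, 24, 19, 19, 22, 18, 18, 21, 12]
t=6: [54, 54, 50, 55, 54, 51, 52, 49, 51]
t=7: [39, 36, 36, 39, 37, 36, 36, 36, 31]

Answer: [39, 36, 36, 39, 37, 36, 36, 36, 31]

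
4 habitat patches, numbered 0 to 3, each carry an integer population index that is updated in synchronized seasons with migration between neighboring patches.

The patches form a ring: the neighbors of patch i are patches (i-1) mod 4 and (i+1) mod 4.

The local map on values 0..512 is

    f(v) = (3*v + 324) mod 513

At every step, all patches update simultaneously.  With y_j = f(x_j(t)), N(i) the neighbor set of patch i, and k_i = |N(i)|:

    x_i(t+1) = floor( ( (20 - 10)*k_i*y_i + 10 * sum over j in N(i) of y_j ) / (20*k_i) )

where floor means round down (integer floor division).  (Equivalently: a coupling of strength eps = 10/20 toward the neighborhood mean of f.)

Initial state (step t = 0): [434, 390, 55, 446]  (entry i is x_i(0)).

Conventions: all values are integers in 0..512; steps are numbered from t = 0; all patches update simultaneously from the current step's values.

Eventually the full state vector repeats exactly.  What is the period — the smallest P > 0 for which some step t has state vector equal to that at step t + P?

Answer: 18
Key observation: The state at step 71, [162, 162, 162, 162], reappears at step 89 — and no state repeats earlier — so the cycle the system enters has period 18.

Derivation:
t=0: [434, 390, 55, 446]
t=1: [191, 378, 392, 205]
t=2: [406, 430, 451, 427]
t=3: [36, 72, 104, 68]
t=4: [226, 152, 72, 146]
t=5: [373, 262, 142, 253]
t=6: [243, 205, 153, 192]
t=7: [216, 287, 338, 267]
t=8: [294, 272, 220, 242]
t=9: [124, 219, 270, 174]
t=10: [291, 306, 254, 239]
t=11: [143, 165, 87, 65]
t=12: [198, 231, 114, 81]
t=13: [342, 391, 216, 166]
t=14: [357, 431, 424, 350]
t=15: [291, 145, 135, 280]
t=16: [181, 219, 204, 165]
t=17: [370, 428, 405, 347]
t=18: [306, 136, 102, 271]
t=19: [190, 192, 141, 138]
t=20: [343, 347, 270, 266]
t=21: [272, 278, 162, 156]
t=22: [159, 168, 251, 242]
t=23: [228, 242, 110, 96]
t=24: [278, 171, 101, 208]
t=25: [255, 223, 246, 279]
t=26: [185, 264, 171, 92]
t=27: [227, 217, 206, 216]
t=28: [476, 461, 444, 459]
t=29: [189, 166, 141, 163]
t=30: [341, 307, 269, 303]
t=31: [267, 216, 159, 210]
t=32: [274, 326, 369, 317]
t=33: [191, 269, 333, 255]
t=34: [234, 222, 190, 201]
t=35: [222, 333, 413, 302]
t=36: [363, 273, 137, 227]
t=37: [345, 210, 263, 398]
t=38: [399, 325, 276, 351]
t=39: [403, 291, 219, 330]
t=40: [368, 329, 348, 387]
t=41: [387, 328, 357, 415]
t=42: [307, 348, 262, 222]
t=43: [314, 246, 246, 314]
t=44: [189, 87, 87, 189]
t=45: [301, 148, 148, 301]
t=46: [214, 241, 241, 214]
t=47: [345, 129, 129, 345]
t=48: [299, 231, 231, 299]
t=49: [272, 426, 426, 272]
t=50: [101, 75, 75, 101]
t=51: [94, 55, 55, 94]
t=52: [192, 390, 390, 192]
t=53: [407, 447, 447, 407]
t=54: [36, 96, 96, 36]
t=55: [348, 182, 182, 348]
t=56: [345, 353, 353, 345]
t=57: [339, 351, 351, 339]
t=58: [324, 342, 342, 324]
t=59: [283, 310, 310, 283]
t=60: [167, 207, 207, 167]
t=61: [342, 402, 402, 342]
t=62: [369, 459, 459, 369]
t=63: [344, 222, 222, 344]
t=64: [366, 440, 440, 366]
t=65: [323, 177, 177, 323]
t=66: [285, 323, 323, 285]
t=67: [181, 238, 238, 181]
t=68: [268, 97, 97, 268]
t=69: [102, 102, 102, 102]
t=70: [117, 117, 117, 117]
t=71: [162, 162, 162, 162]
t=72: [297, 297, 297, 297]
t=73: [189, 189, 189, 189]
t=74: [378, 378, 378, 378]
t=75: [432, 432, 432, 432]
t=76: [81, 81, 81, 81]
t=77: [54, 54, 54, 54]
t=78: [486, 486, 486, 486]
t=79: [243, 243, 243, 243]
t=80: [27, 27, 27, 27]
t=81: [405, 405, 405, 405]
t=82: [0, 0, 0, 0]
t=83: [324, 324, 324, 324]
t=84: [270, 270, 270, 270]
t=85: [108, 108, 108, 108]
t=86: [135, 135, 135, 135]
t=87: [216, 216, 216, 216]
t=88: [459, 459, 459, 459]
t=89: [162, 162, 162, 162]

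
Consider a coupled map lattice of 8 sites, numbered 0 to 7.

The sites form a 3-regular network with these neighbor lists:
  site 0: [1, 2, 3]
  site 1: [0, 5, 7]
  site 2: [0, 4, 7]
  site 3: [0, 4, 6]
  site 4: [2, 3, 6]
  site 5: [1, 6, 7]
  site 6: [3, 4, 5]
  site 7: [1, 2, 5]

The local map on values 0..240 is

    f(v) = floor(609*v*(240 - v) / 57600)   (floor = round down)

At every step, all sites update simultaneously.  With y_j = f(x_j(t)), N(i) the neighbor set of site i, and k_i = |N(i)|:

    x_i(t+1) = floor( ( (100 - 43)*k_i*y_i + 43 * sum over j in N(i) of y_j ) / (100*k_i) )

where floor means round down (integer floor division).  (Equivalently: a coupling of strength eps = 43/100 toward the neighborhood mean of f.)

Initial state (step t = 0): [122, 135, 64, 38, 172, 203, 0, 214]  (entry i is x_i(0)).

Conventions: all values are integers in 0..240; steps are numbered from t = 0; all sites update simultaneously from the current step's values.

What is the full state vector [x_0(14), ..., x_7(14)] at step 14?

Answer: [145, 145, 145, 145, 145, 145, 145, 145]

Derivation:
t=0: [122, 135, 64, 38, 172, 203, 0, 214]
t=1: [136, 126, 115, 85, 98, 74, 40, 82]
t=2: [148, 145, 147, 133, 137, 126, 107, 139]
t=3: [144, 146, 145, 148, 148, 149, 150, 147]
t=4: [145, 144, 144, 143, 143, 143, 142, 144]
t=5: [145, 145, 145, 146, 146, 146, 146, 146]
t=6: [145, 145, 145, 145, 145, 145, 145, 145]
t=7: [145, 145, 145, 145, 145, 145, 145, 145]
t=8: [145, 145, 145, 145, 145, 145, 145, 145]
t=9: [145, 145, 145, 145, 145, 145, 145, 145]
t=10: [145, 145, 145, 145, 145, 145, 145, 145]
t=11: [145, 145, 145, 145, 145, 145, 145, 145]
t=12: [145, 145, 145, 145, 145, 145, 145, 145]
t=13: [145, 145, 145, 145, 145, 145, 145, 145]
t=14: [145, 145, 145, 145, 145, 145, 145, 145]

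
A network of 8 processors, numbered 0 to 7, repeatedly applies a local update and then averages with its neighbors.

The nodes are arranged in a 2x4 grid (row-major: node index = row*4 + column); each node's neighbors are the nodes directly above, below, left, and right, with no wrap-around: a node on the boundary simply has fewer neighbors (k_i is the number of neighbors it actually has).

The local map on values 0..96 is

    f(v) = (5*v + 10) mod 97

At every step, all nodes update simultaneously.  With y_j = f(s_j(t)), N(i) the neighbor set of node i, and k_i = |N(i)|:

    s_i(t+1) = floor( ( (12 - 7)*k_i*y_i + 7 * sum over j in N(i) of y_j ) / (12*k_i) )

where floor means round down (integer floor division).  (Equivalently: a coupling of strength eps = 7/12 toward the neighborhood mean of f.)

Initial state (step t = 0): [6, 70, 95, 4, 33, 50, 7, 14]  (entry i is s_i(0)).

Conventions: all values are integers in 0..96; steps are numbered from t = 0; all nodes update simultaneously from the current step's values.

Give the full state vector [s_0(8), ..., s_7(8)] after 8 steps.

Answer: [56, 37, 36, 67, 71, 62, 62, 87]

Derivation:
t=0: [6, 70, 95, 4, 33, 50, 7, 14]
t=1: [59, 49, 28, 35, 63, 64, 47, 55]
t=2: [33, 46, 60, 78, 29, 44, 56, 78]
t=3: [62, 45, 37, 14, 57, 53, 53, 36]
t=4: [25, 38, 39, 60, 33, 58, 67, 85]
t=5: [40, 13, 19, 24, 46, 30, 35, 40]
t=6: [41, 48, 41, 20, 42, 66, 53, 41]
t=7: [32, 41, 37, 17, 31, 52, 51, 36]
t=8: [56, 37, 36, 67, 71, 62, 62, 87]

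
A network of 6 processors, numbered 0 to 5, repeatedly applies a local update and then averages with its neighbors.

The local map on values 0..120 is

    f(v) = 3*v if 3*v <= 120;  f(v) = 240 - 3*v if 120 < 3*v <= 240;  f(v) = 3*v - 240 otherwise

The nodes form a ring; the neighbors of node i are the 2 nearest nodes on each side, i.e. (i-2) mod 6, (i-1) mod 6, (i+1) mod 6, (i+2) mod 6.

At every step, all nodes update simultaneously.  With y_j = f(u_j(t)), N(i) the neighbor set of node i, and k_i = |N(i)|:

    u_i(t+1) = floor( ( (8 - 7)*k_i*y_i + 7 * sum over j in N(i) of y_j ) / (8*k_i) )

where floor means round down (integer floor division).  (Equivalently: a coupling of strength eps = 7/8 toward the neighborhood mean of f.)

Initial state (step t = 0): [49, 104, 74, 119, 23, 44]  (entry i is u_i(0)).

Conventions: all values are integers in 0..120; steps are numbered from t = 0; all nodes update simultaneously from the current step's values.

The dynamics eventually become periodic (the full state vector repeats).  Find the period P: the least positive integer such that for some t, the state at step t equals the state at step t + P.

Answer: 12
Key observation: The state at step 14, [67, 67, 66, 67, 67, 66], reappears at step 26 — and no state repeats earlier — so the cycle the system enters has period 12.

Derivation:
t=0: [49, 104, 74, 119, 23, 44]
t=1: [70, 82, 79, 73, 82, 90]
t=2: [13, 19, 14, 12, 19, 17]
t=3: [50, 43, 46, 49, 43, 47]
t=4: [103, 97, 101, 104, 97, 100]
t=5: [57, 64, 61, 58, 64, 60]
t=6: [55, 61, 57, 54, 61, 58]
t=7: [63, 70, 67, 64, 70, 66]
t=8: [37, 43, 39, 36, 43, 40]
t=9: [114, 113, 111, 113, 113, 111]
t=10: [96, 97, 98, 96, 97, 98]
t=11: [51, 51, 50, 51, 51, 50]
t=12: [88, 88, 87, 88, 88, 87]
t=13: [22, 22, 23, 22, 22, 23]
t=14: [67, 67, 66, 67, 67, 66]
t=15: [40, 40, 39, 40, 40, 39]
t=16: [118, 118, 119, 118, 118, 119]
t=17: [115, 115, 114, 115, 115, 114]
t=18: [103, 103, 104, 103, 103, 104]
t=19: [70, 70, 69, 70, 70, 69]
t=20: [31, 31, 30, 31, 31, 30]
t=21: [91, 91, 92, 91, 91, 92]
t=22: [34, 34, 33, 34, 34, 33]
t=23: [100, 100, 101, 100, 100, 101]
t=24: [61, 61, 60, 61, 61, 60]
t=25: [58, 58, 57, 58, 58, 57]
t=26: [67, 67, 66, 67, 67, 66]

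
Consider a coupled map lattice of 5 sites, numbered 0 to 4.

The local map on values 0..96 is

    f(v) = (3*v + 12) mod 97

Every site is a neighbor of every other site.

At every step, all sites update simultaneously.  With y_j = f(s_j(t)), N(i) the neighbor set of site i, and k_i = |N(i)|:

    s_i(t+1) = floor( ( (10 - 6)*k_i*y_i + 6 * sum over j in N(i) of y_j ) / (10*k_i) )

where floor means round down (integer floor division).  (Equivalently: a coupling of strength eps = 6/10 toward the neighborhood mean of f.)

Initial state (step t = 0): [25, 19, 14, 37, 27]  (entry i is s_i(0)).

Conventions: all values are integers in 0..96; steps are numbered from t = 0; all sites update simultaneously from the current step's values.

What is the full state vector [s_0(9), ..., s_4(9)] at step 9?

Answer: [39, 56, 51, 50, 39]

Derivation:
t=0: [25, 19, 14, 37, 27]
t=1: [71, 66, 62, 55, 72]
t=2: [32, 28, 25, 44, 33]
t=3: [41, 62, 60, 50, 41]
t=4: [45, 37, 59, 52, 45]
t=5: [55, 49, 66, 61, 55]
t=6: [55, 51, 39, 36, 55]
t=7: [62, 59, 50, 48, 62]
t=8: [34, 56, 49, 48, 34]
t=9: [39, 56, 51, 50, 39]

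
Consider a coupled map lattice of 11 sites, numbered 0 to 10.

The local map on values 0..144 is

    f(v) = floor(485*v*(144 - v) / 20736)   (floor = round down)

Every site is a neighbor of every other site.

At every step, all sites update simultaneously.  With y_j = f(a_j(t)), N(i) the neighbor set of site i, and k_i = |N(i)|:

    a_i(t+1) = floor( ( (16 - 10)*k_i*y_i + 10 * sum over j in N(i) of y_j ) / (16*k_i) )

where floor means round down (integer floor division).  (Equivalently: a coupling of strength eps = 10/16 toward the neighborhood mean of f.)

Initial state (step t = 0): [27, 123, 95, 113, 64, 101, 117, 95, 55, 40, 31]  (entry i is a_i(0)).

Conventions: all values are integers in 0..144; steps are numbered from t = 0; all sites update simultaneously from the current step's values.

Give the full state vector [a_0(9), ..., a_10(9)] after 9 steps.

Simulating step by step:
t=0: [27, 123, 95, 113, 64, 101, 117, 95, 55, 40, 31]
t=1: [86, 82, 97, 88, 100, 95, 86, 97, 99, 93, 88]
t=2: [112, 112, 109, 111, 107, 109, 112, 109, 108, 110, 111]
t=3: [85, 85, 87, 86, 88, 87, 85, 87, 87, 86, 86]
t=4: [116, 116, 115, 115, 115, 115, 116, 115, 115, 115, 115]
t=5: [76, 76, 77, 77, 77, 77, 76, 77, 77, 77, 77]
t=6: [120, 120, 120, 120, 120, 120, 120, 120, 120, 120, 120]
t=7: [67, 67, 67, 67, 67, 67, 67, 67, 67, 67, 67]
t=8: [120, 120, 120, 120, 120, 120, 120, 120, 120, 120, 120]
t=9: [67, 67, 67, 67, 67, 67, 67, 67, 67, 67, 67]

Answer: [67, 67, 67, 67, 67, 67, 67, 67, 67, 67, 67]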